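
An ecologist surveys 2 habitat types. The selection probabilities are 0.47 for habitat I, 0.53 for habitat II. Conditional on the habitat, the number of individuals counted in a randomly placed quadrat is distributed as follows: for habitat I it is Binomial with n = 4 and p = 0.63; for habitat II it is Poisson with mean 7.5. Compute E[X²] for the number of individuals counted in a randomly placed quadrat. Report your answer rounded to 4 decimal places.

For each component E[X²] = Var + (mean)², giving I: 7.2828; II: 63.75.
Overall E[X²] = 0.47·7.2828 + 0.53·63.75 = 37.2104.

37.2104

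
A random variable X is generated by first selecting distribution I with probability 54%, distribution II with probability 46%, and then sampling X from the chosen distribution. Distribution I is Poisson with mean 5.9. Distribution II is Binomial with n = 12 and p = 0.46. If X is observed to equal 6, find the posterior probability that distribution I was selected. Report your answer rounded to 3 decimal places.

Likelihoods P(X=6 | ·): I: 0.160488; II: 0.217061.
Posterior ∝ prior × likelihood. Numerator for I: 0.54·0.160488 = 0.0866634.
Normalizing constant: 0.54·0.160488 + 0.46·0.217061 = 0.186511.
P(I | observation) = 0.0866634 / 0.186511 = 0.464655.

0.465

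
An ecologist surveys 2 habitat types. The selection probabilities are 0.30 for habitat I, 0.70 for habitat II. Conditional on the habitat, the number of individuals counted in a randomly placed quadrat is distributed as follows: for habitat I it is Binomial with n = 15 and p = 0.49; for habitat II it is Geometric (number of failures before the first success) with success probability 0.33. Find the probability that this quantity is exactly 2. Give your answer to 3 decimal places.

Conditional on each habitat, P(X = 2): I: 0.00398101; II: 0.148137.
By total probability, P(X = 2) = 0.3·0.00398101 + 0.7·0.148137 = 0.10489.

0.105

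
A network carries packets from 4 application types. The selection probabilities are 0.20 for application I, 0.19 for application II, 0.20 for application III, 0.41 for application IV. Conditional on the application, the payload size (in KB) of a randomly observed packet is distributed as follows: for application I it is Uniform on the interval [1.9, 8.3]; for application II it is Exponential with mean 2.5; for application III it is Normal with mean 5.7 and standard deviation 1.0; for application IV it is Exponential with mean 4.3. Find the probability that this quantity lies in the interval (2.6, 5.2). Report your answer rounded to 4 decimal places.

0.2878

Conditional on each application, P(2.6 < X < 5.2): I: 0.40625; II: 0.228524; III: 0.30757; IV: 0.24786.
By total probability, P(2.6 < X < 5.2) = 0.2·0.40625 + 0.19·0.228524 + 0.2·0.30757 + 0.41·0.24786 = 0.287806.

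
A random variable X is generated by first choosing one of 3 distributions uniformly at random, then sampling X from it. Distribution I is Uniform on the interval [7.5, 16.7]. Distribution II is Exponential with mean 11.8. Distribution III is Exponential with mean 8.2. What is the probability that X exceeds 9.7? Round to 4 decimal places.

Conditional on each component, P(X > 9.7): I: 0.76087; II: 0.439537; III: 0.306381.
By total probability, P(X > 9.7) = 0.333333·0.76087 + 0.333333·0.439537 + 0.333333·0.306381 = 0.502262.

0.5023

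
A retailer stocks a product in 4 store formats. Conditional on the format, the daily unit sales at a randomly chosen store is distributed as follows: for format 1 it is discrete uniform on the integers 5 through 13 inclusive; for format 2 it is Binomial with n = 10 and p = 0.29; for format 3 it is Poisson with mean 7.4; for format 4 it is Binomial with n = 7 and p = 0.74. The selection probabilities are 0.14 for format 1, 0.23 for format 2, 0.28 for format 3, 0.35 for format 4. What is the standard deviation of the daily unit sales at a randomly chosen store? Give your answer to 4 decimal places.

2.8582

Per component, 1: μ=9, E[X²]=87.6667; 2: μ=2.9, E[X²]=10.469; 3: μ=7.4, E[X²]=62.16; 4: μ=5.18, E[X²]=28.1792.
E[X] = 0.14·9 + 0.23·2.9 + 0.28·7.4 + 0.35·5.18 = 5.812.
E[X²] = 0.14·87.6667 + 0.23·10.469 + 0.28·62.16 + 0.35·28.1792 = 41.9487.
Var(X) = E[X²] − (E[X])² = 41.9487 − 33.7793 = 8.16938.
SD(X) = √8.16938 = 2.85821.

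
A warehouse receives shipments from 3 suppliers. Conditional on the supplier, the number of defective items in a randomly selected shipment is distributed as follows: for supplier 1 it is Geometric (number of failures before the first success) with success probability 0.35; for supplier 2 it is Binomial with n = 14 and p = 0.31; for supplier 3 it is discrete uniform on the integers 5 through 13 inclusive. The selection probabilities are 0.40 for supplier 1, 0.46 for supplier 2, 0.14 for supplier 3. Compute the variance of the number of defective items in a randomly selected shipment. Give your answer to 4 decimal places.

Per component, 1: μ=1.85714, E[X²]=8.7551; 2: μ=4.34, E[X²]=21.8302; 3: μ=9, E[X²]=87.6667.
E[X] = 0.4·1.85714 + 0.46·4.34 + 0.14·9 = 3.99926.
E[X²] = 0.4·8.7551 + 0.46·21.8302 + 0.14·87.6667 = 25.8173.
Var(X) = E[X²] − (E[X])² = 25.8173 − 15.9941 = 9.82321.

9.8232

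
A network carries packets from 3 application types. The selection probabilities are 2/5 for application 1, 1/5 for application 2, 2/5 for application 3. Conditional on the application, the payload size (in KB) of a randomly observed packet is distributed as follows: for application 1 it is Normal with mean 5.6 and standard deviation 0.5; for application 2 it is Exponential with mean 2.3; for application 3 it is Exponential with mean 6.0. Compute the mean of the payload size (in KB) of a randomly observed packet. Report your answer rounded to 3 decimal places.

Component means — 1: 5.6; 2: 2.3; 3: 6.
E[X] = 0.4·5.6 + 0.2·2.3 + 0.4·6 = 5.1.

5.100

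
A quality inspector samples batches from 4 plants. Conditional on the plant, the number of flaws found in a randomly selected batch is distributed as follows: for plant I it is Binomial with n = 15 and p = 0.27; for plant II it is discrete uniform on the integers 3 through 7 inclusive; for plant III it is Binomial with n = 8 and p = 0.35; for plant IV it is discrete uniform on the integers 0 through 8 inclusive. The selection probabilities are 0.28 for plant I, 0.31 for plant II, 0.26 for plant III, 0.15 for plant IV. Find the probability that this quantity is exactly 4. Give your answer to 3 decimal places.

Conditional on each plant, P(X = 4): I: 0.227583; II: 0.2; III: 0.18751; IV: 0.111111.
By total probability, P(X = 4) = 0.28·0.227583 + 0.31·0.2 + 0.26·0.18751 + 0.15·0.111111 = 0.191142.

0.191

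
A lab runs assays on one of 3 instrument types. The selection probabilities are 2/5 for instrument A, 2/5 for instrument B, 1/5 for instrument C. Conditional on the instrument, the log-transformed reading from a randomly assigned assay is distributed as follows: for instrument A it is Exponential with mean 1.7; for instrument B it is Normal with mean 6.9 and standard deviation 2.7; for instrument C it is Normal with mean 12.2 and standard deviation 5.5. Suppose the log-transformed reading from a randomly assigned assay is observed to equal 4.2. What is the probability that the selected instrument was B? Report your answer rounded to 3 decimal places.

Likelihoods f(4.2 | ·): A: 0.0497265; B: 0.0896188; C: 0.0251842.
Posterior ∝ prior × likelihood. Numerator for B: 0.4·0.0896188 = 0.0358475.
Normalizing constant: 0.4·0.0497265 + 0.4·0.0896188 + 0.2·0.0251842 = 0.060775.
P(B | observation) = 0.0358475 / 0.060775 = 0.58984.

0.590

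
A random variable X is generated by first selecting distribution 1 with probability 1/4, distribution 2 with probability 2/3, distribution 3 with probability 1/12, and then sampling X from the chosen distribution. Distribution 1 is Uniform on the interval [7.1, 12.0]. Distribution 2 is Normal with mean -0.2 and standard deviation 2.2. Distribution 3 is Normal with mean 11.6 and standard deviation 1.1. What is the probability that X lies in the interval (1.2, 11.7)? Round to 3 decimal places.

0.454

Conditional on each component, P(1.2 < X < 11.7): 1: 0.938776; 2: 0.26227; 3: 0.536218.
By total probability, P(1.2 < X < 11.7) = 0.25·0.938776 + 0.666667·0.26227 + 0.0833333·0.536218 = 0.454225.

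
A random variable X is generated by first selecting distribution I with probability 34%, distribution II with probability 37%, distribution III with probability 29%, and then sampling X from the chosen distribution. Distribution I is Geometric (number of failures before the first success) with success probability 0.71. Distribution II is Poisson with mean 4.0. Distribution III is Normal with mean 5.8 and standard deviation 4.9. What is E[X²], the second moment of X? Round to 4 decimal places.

For each component E[X²] = Var + (mean)², giving I: 0.742115; II: 20; III: 57.65.
Overall E[X²] = 0.34·0.742115 + 0.37·20 + 0.29·57.65 = 24.3708.

24.3708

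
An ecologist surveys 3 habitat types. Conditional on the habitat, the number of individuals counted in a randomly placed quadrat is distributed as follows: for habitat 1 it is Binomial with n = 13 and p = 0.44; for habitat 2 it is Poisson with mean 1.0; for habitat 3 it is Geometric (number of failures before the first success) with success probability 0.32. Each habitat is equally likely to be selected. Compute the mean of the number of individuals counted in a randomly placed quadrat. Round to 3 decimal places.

2.948

Component means — 1: 5.72; 2: 1; 3: 2.125.
E[X] = 0.333333·5.72 + 0.333333·1 + 0.333333·2.125 = 2.94833.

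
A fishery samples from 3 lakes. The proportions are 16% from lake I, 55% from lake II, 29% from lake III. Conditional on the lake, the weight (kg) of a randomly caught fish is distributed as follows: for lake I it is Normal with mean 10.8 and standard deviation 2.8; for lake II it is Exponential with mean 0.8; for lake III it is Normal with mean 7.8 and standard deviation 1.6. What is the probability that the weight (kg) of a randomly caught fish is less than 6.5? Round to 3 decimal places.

Conditional on each lake, P(X < 6.5): I: 0.0623042; II: 0.999704; III: 0.208252.
By total probability, P(X < 6.5) = 0.16·0.0623042 + 0.55·0.999704 + 0.29·0.208252 = 0.620199.

0.620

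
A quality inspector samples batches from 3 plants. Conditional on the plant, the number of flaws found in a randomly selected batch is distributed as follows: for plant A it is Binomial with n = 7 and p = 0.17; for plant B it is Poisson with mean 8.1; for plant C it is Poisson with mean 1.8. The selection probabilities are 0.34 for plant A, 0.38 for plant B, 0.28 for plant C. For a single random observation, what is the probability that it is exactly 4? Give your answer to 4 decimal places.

Conditional on each plant, P(X = 4): A: 0.0167147; B: 0.0544432; C: 0.0723017.
By total probability, P(X = 4) = 0.34·0.0167147 + 0.38·0.0544432 + 0.28·0.0723017 = 0.0466159.

0.0466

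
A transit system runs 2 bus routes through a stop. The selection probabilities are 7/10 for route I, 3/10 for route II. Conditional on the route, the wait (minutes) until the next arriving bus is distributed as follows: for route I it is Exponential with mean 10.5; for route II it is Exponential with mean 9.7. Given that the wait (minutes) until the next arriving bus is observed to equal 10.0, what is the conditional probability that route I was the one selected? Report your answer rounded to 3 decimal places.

Likelihoods f(10.0 | ·): I: 0.0367449; II: 0.0367707.
Posterior ∝ prior × likelihood. Numerator for I: 0.7·0.0367449 = 0.0257214.
Normalizing constant: 0.7·0.0367449 + 0.3·0.0367707 = 0.0367526.
P(I | observation) = 0.0257214 / 0.0367526 = 0.699852.

0.700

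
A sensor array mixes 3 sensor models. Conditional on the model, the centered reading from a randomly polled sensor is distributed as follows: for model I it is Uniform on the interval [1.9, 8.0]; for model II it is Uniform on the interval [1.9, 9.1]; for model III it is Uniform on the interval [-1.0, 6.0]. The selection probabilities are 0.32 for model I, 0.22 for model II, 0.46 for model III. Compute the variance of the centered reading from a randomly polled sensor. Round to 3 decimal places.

Per component, I: μ=4.95, E[X²]=27.6033; II: μ=5.5, E[X²]=34.57; III: μ=2.5, E[X²]=10.3333.
E[X] = 0.32·4.95 + 0.22·5.5 + 0.46·2.5 = 3.944.
E[X²] = 0.32·27.6033 + 0.22·34.57 + 0.46·10.3333 = 21.1918.
Var(X) = E[X²] − (E[X])² = 21.1918 − 15.5551 = 5.63666.

5.637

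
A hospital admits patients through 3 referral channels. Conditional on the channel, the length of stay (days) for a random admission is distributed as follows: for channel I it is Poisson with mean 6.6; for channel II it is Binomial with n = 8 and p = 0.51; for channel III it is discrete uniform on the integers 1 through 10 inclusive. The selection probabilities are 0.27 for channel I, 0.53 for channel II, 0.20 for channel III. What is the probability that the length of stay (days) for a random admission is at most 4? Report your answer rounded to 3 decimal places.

0.463

Conditional on each channel, P(X ≤ 4): I: 0.212704; II: 0.614634; III: 0.4.
By total probability, P(X ≤ 4) = 0.27·0.212704 + 0.53·0.614634 + 0.2·0.4 = 0.463186.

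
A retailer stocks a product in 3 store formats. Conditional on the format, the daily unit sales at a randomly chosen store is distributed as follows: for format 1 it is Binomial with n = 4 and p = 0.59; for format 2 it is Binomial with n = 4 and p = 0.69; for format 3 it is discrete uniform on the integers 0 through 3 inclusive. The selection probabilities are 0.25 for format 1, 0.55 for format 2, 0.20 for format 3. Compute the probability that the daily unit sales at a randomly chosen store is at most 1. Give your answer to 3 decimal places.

0.198

Conditional on each format, P(X ≤ 1): 1: 0.190911; 2: 0.0914584; 3: 0.5.
By total probability, P(X ≤ 1) = 0.25·0.190911 + 0.55·0.0914584 + 0.2·0.5 = 0.19803.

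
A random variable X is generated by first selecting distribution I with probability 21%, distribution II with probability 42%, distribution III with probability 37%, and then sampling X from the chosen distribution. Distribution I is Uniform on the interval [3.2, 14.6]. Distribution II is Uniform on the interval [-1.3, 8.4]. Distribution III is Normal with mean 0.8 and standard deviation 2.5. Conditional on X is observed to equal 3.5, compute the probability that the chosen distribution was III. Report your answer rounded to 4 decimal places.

Likelihoods f(3.5 | ·): I: 0.0877193; II: 0.103093; III: 0.0890614.
Posterior ∝ prior × likelihood. Numerator for III: 0.37·0.0890614 = 0.0329527.
Normalizing constant: 0.21·0.0877193 + 0.42·0.103093 + 0.37·0.0890614 = 0.0946727.
P(III | observation) = 0.0329527 / 0.0946727 = 0.34807.

0.3481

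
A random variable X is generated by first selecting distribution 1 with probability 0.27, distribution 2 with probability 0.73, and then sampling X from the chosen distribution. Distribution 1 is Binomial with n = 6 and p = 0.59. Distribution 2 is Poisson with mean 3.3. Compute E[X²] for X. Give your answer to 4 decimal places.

14.1341

For each component E[X²] = Var + (mean)², giving 1: 13.983; 2: 14.19.
Overall E[X²] = 0.27·13.983 + 0.73·14.19 = 14.1341.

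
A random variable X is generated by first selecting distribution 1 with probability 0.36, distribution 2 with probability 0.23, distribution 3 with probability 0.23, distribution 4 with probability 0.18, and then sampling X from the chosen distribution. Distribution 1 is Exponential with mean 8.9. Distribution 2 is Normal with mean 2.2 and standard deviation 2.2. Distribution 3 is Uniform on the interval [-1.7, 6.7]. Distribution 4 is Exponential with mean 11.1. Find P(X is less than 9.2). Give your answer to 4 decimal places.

0.7932

Conditional on each component, P(X < 9.2): 1: 0.644314; 2: 0.999268; 3: 1; 4: 0.56344.
By total probability, P(X < 9.2) = 0.36·0.644314 + 0.23·0.999268 + 0.23·1 + 0.18·0.56344 = 0.793204.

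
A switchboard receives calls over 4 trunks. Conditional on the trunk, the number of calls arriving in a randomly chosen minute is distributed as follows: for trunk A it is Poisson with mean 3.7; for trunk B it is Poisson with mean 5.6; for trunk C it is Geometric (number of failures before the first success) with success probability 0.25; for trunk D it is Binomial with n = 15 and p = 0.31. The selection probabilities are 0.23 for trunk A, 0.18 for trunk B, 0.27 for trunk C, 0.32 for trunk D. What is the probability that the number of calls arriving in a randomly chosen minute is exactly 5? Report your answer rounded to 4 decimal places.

Conditional on each trunk, P(X = 5): A: 0.142869; B: 0.169711; C: 0.0593262; D: 0.210307.
By total probability, P(X = 5) = 0.23·0.142869 + 0.18·0.169711 + 0.27·0.0593262 + 0.32·0.210307 = 0.146724.

0.1467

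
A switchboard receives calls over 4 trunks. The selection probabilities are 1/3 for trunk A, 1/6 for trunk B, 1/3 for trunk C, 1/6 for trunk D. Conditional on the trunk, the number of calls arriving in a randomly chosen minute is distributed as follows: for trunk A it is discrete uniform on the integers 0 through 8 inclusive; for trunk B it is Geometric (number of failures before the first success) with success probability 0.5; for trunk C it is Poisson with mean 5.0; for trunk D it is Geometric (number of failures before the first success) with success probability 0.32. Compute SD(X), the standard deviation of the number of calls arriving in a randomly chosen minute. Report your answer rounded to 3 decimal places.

Per component, A: μ=4, E[X²]=22.6667; B: μ=1, E[X²]=3; C: μ=5, E[X²]=30; D: μ=2.125, E[X²]=11.1562.
E[X] = 0.333333·4 + 0.166667·1 + 0.333333·5 + 0.166667·2.125 = 3.52083.
E[X²] = 0.333333·22.6667 + 0.166667·3 + 0.333333·30 + 0.166667·11.1562 = 19.9149.
Var(X) = E[X²] − (E[X])² = 19.9149 − 12.3963 = 7.51866.
SD(X) = √7.51866 = 2.74202.

2.742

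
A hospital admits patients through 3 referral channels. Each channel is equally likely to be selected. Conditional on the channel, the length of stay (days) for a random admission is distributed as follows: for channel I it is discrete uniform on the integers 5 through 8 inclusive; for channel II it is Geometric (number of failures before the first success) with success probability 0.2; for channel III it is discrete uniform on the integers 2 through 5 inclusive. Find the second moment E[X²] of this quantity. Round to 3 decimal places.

For each component E[X²] = Var + (mean)², giving I: 43.5; II: 36; III: 13.5.
Overall E[X²] = 0.333333·43.5 + 0.333333·36 + 0.333333·13.5 = 31.

31.000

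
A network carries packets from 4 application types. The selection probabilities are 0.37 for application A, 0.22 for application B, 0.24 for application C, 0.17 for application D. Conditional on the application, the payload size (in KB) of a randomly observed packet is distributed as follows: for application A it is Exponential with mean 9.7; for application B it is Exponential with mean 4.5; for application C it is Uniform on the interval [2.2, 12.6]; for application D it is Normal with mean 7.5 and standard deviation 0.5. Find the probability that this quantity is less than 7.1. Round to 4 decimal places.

Conditional on each application, P(X < 7.1): A: 0.519034; B: 0.793567; C: 0.471154; D: 0.211855.
By total probability, P(X < 7.1) = 0.37·0.519034 + 0.22·0.793567 + 0.24·0.471154 + 0.17·0.211855 = 0.51572.

0.5157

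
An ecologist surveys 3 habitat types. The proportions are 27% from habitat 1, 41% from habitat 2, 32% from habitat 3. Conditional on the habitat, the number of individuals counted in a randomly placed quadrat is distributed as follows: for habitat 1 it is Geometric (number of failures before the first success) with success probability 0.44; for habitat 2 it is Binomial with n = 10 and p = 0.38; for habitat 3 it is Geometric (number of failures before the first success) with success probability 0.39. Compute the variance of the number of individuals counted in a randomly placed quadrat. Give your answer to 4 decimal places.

4.4006

Per component, 1: μ=1.27273, E[X²]=4.5124; 2: μ=3.8, E[X²]=16.796; 3: μ=1.5641, E[X²]=6.45694.
E[X] = 0.27·1.27273 + 0.41·3.8 + 0.32·1.5641 = 2.40215.
E[X²] = 0.27·4.5124 + 0.41·16.796 + 0.32·6.45694 = 10.1709.
Var(X) = E[X²] − (E[X])² = 10.1709 − 5.77032 = 4.40061.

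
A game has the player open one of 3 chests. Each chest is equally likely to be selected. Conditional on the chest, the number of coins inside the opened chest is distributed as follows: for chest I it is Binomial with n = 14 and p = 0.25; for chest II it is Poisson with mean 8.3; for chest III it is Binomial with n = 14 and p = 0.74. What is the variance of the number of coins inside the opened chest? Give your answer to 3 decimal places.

12.800

Per component, I: μ=3.5, E[X²]=14.875; II: μ=8.3, E[X²]=77.19; III: μ=10.36, E[X²]=110.023.
E[X] = 0.333333·3.5 + 0.333333·8.3 + 0.333333·10.36 = 7.38667.
E[X²] = 0.333333·14.875 + 0.333333·77.19 + 0.333333·110.023 = 67.3627.
Var(X) = E[X²] − (E[X])² = 67.3627 − 54.5628 = 12.7999.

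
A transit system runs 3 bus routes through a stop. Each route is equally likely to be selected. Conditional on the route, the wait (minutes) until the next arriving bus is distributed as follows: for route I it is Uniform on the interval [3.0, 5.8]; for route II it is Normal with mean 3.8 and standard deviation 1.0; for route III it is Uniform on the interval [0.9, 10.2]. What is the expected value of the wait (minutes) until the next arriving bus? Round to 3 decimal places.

4.583

Component means — I: 4.4; II: 3.8; III: 5.55.
E[X] = 0.333333·4.4 + 0.333333·3.8 + 0.333333·5.55 = 4.58333.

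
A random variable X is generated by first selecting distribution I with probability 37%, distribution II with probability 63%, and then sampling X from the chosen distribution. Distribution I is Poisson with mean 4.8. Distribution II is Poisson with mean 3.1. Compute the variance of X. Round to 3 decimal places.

Per component, I: μ=4.8, E[X²]=27.84; II: μ=3.1, E[X²]=12.71.
E[X] = 0.37·4.8 + 0.63·3.1 = 3.729.
E[X²] = 0.37·27.84 + 0.63·12.71 = 18.3081.
Var(X) = E[X²] − (E[X])² = 18.3081 − 13.9054 = 4.40266.

4.403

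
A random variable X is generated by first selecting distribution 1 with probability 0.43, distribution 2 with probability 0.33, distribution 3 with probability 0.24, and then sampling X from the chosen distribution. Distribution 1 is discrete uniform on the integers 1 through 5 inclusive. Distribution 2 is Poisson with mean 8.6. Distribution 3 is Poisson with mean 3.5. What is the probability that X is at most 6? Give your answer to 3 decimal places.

0.735

Conditional on each component, P(X ≤ 6): 1: 1; 2: 0.245676; 3: 0.934712.
By total probability, P(X ≤ 6) = 0.43·1 + 0.33·0.245676 + 0.24·0.934712 = 0.735404.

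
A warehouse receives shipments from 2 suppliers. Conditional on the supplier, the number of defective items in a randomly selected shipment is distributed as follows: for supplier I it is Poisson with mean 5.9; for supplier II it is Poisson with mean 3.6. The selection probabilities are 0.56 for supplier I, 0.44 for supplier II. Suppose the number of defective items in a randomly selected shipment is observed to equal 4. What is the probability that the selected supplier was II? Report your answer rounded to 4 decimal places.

0.5207

Likelihoods P(X=4 | ·): I: 0.138312; II: 0.191222.
Posterior ∝ prior × likelihood. Numerator for II: 0.44·0.191222 = 0.0841378.
Normalizing constant: 0.56·0.138312 + 0.44·0.191222 = 0.161592.
P(II | observation) = 0.0841378 / 0.161592 = 0.520679.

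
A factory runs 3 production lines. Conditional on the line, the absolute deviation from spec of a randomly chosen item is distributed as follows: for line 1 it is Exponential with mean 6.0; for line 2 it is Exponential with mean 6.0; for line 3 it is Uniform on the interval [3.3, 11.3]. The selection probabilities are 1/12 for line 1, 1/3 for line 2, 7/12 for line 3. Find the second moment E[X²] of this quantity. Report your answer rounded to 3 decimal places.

64.197

For each component E[X²] = Var + (mean)², giving 1: 72; 2: 72; 3: 58.6233.
Overall E[X²] = 0.0833333·72 + 0.333333·72 + 0.583333·58.6233 = 64.1969.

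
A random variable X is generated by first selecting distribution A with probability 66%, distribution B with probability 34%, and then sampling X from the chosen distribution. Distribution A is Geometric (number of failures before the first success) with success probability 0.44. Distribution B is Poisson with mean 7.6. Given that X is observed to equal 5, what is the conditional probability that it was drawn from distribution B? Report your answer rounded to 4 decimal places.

0.6921

Likelihoods P(X=5 | ·): A: 0.0242322; B: 0.105742.
Posterior ∝ prior × likelihood. Numerator for B: 0.34·0.105742 = 0.0359524.
Normalizing constant: 0.66·0.0242322 + 0.34·0.105742 = 0.0519456.
P(B | observation) = 0.0359524 / 0.0519456 = 0.692116.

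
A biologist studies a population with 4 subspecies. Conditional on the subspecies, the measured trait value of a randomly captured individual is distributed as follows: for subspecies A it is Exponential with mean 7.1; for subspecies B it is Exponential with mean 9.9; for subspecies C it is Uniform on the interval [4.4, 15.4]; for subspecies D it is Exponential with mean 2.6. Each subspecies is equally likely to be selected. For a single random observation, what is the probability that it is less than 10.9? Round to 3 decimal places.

Conditional on each subspecies, P(X < 10.9): A: 0.78459; B: 0.667465; C: 0.590909; D: 0.984889.
By total probability, P(X < 10.9) = 0.25·0.78459 + 0.25·0.667465 + 0.25·0.590909 + 0.25·0.984889 = 0.756963.

0.757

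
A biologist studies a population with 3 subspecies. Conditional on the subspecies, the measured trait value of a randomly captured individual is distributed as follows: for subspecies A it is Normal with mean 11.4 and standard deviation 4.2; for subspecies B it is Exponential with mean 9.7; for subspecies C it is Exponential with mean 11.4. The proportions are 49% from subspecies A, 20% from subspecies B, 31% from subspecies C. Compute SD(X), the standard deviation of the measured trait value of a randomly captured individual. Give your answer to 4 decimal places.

8.2590

Per component, A: μ=11.4, E[X²]=147.6; B: μ=9.7, E[X²]=188.18; C: μ=11.4, E[X²]=259.92.
E[X] = 0.49·11.4 + 0.2·9.7 + 0.31·11.4 = 11.06.
E[X²] = 0.49·147.6 + 0.2·188.18 + 0.31·259.92 = 190.535.
Var(X) = E[X²] − (E[X])² = 190.535 − 122.324 = 68.2116.
SD(X) = √68.2116 = 8.25903.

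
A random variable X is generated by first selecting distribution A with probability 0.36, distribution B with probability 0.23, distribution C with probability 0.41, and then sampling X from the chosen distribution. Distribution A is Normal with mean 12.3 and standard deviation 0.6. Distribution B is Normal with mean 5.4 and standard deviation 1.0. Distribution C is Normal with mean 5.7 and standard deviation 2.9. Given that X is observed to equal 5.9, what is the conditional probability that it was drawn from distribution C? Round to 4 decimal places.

0.4100

Likelihoods f(5.9 | ·): A: 1.30686e-25; B: 0.352065; C: 0.13724.
Posterior ∝ prior × likelihood. Numerator for C: 0.41·0.13724 = 0.0562682.
Normalizing constant: 0.36·1.30686e-25 + 0.23·0.352065 + 0.41·0.13724 = 0.137243.
P(C | observation) = 0.0562682 / 0.137243 = 0.409989.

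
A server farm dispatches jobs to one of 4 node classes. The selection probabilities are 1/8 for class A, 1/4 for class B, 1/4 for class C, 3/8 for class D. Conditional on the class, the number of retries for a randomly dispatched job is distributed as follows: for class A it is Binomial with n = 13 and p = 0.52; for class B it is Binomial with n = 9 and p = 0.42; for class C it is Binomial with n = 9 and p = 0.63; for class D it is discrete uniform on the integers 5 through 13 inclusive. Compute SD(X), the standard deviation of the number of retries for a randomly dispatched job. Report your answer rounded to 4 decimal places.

2.8888

Per component, A: μ=6.76, E[X²]=48.9424; B: μ=3.78, E[X²]=16.4808; C: μ=5.67, E[X²]=34.2468; D: μ=9, E[X²]=87.6667.
E[X] = 0.125·6.76 + 0.25·3.78 + 0.25·5.67 + 0.375·9 = 6.5825.
E[X²] = 0.125·48.9424 + 0.25·16.4808 + 0.25·34.2468 + 0.375·87.6667 = 51.6747.
Var(X) = E[X²] − (E[X])² = 51.6747 − 43.3293 = 8.34539.
SD(X) = √8.34539 = 2.88884.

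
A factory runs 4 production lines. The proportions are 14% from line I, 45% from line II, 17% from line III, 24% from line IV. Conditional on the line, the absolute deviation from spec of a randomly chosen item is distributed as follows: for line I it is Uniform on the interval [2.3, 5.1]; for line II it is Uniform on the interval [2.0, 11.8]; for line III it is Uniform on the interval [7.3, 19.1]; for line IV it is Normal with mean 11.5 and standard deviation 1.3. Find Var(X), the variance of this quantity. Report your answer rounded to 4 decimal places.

16.3479

Per component, I: μ=3.7, E[X²]=14.3433; II: μ=6.9, E[X²]=55.6133; III: μ=13.2, E[X²]=185.843; IV: μ=11.5, E[X²]=133.94.
E[X] = 0.14·3.7 + 0.45·6.9 + 0.17·13.2 + 0.24·11.5 = 8.627.
E[X²] = 0.14·14.3433 + 0.45·55.6133 + 0.17·185.843 + 0.24·133.94 = 90.773.
Var(X) = E[X²] − (E[X])² = 90.773 − 74.4251 = 16.3479.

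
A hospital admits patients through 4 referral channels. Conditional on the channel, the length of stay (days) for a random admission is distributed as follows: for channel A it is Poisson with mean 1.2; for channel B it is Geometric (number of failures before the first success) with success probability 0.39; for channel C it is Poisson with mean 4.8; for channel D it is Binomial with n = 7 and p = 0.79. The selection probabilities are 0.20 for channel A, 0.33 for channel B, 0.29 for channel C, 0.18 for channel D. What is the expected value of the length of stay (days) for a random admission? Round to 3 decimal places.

Component means — A: 1.2; B: 1.5641; C: 4.8; D: 5.53.
E[X] = 0.2·1.2 + 0.33·1.5641 + 0.29·4.8 + 0.18·5.53 = 3.14355.

3.144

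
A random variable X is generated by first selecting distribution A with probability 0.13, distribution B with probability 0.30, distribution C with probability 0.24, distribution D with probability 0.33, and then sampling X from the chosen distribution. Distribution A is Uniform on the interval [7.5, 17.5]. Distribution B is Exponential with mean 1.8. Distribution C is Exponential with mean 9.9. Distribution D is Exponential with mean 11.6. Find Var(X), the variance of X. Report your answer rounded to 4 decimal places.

Per component, A: μ=12.5, E[X²]=164.583; B: μ=1.8, E[X²]=6.48; C: μ=9.9, E[X²]=196.02; D: μ=11.6, E[X²]=269.12.
E[X] = 0.13·12.5 + 0.3·1.8 + 0.24·9.9 + 0.33·11.6 = 8.369.
E[X²] = 0.13·164.583 + 0.3·6.48 + 0.24·196.02 + 0.33·269.12 = 159.194.
Var(X) = E[X²] − (E[X])² = 159.194 − 70.0402 = 89.1541.

89.1541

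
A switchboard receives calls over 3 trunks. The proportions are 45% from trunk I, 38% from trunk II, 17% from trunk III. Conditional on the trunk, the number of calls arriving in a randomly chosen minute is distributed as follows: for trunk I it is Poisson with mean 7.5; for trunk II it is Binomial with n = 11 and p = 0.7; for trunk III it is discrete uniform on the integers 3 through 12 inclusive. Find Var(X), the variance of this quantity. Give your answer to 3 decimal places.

Per component, I: μ=7.5, E[X²]=63.75; II: μ=7.7, E[X²]=61.6; III: μ=7.5, E[X²]=64.5.
E[X] = 0.45·7.5 + 0.38·7.7 + 0.17·7.5 = 7.576.
E[X²] = 0.45·63.75 + 0.38·61.6 + 0.17·64.5 = 63.0605.
Var(X) = E[X²] − (E[X])² = 63.0605 − 57.3958 = 5.66472.

5.665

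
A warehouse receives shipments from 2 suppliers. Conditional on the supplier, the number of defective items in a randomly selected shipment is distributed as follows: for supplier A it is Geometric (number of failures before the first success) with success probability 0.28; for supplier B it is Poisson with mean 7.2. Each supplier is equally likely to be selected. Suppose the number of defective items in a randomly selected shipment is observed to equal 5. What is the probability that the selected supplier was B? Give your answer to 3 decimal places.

0.690

Likelihoods P(X=5 | ·): A: 0.0541777; B: 0.120382.
Posterior ∝ prior × likelihood. Numerator for B: 0.5·0.120382 = 0.0601909.
Normalizing constant: 0.5·0.0541777 + 0.5·0.120382 = 0.0872798.
P(B | observation) = 0.0601909 / 0.0872798 = 0.689632.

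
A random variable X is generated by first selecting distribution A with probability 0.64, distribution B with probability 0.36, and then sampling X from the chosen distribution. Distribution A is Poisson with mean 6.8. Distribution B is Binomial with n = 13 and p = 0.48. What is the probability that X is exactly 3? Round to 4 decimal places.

Conditional on each component, P(X = 3): A: 0.0583678; B: 0.0457218.
By total probability, P(X = 3) = 0.64·0.0583678 + 0.36·0.0457218 = 0.0538152.

0.0538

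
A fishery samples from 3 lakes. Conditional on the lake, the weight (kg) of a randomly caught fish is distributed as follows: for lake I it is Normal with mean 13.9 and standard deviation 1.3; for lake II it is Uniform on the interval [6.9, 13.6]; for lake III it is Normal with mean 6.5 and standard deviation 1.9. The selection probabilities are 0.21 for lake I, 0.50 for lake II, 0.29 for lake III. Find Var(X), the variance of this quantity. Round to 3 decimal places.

Per component, I: μ=13.9, E[X²]=194.9; II: μ=10.25, E[X²]=108.803; III: μ=6.5, E[X²]=45.86.
E[X] = 0.21·13.9 + 0.5·10.25 + 0.29·6.5 = 9.929.
E[X²] = 0.21·194.9 + 0.5·108.803 + 0.29·45.86 = 108.63.
Var(X) = E[X²] − (E[X])² = 108.63 − 98.585 = 10.045.

10.045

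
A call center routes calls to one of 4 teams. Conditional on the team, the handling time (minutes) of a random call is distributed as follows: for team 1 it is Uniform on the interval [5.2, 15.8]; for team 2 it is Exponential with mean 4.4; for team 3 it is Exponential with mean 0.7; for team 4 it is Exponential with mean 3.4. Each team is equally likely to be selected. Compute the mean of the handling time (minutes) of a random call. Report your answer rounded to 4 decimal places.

4.7500

Component means — 1: 10.5; 2: 4.4; 3: 0.7; 4: 3.4.
E[X] = 0.25·10.5 + 0.25·4.4 + 0.25·0.7 + 0.25·3.4 = 4.75.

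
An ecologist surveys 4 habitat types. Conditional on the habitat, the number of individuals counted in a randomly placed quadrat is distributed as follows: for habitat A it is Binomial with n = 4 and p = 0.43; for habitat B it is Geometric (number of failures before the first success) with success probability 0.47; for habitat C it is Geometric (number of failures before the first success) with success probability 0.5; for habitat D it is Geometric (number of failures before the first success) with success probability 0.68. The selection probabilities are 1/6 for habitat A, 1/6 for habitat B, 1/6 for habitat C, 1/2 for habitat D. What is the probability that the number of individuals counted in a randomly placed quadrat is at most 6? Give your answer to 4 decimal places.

0.9966

Conditional on each habitat, P(X ≤ 6): A: 1; B: 0.988253; C: 0.992188; D: 0.999656.
By total probability, P(X ≤ 6) = 0.166667·1 + 0.166667·0.988253 + 0.166667·0.992188 + 0.5·0.999656 = 0.996568.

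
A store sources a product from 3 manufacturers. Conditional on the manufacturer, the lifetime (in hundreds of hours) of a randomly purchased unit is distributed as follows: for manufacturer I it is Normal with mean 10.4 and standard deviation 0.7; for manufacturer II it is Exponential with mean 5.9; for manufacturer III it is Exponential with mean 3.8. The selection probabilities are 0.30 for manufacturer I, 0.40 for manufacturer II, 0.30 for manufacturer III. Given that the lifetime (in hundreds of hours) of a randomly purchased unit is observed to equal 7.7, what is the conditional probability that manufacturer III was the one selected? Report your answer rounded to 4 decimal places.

0.3602

Likelihoods f(7.7 | ·): I: 0.000335114; II: 0.0459576; III: 0.0346895.
Posterior ∝ prior × likelihood. Numerator for III: 0.3·0.0346895 = 0.0104069.
Normalizing constant: 0.3·0.000335114 + 0.4·0.0459576 + 0.3·0.0346895 = 0.0288904.
P(III | observation) = 0.0104069 / 0.0288904 = 0.360219.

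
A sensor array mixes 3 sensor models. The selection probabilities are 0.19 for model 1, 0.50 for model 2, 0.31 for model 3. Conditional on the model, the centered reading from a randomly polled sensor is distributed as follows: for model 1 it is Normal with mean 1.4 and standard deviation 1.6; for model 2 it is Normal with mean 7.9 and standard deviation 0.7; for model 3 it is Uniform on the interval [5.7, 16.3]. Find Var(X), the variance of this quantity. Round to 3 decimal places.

14.566

Per component, 1: μ=1.4, E[X²]=4.52; 2: μ=7.9, E[X²]=62.9; 3: μ=11, E[X²]=130.363.
E[X] = 0.19·1.4 + 0.5·7.9 + 0.31·11 = 7.626.
E[X²] = 0.19·4.52 + 0.5·62.9 + 0.31·130.363 = 72.7214.
Var(X) = E[X²] − (E[X])² = 72.7214 − 58.1559 = 14.5656.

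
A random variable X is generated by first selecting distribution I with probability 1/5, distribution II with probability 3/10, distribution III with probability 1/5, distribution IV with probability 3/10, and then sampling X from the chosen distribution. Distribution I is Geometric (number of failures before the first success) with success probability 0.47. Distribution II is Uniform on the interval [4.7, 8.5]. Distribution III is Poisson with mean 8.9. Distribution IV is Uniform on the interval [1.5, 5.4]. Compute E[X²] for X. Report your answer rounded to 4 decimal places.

35.7362

For each component E[X²] = Var + (mean)², giving I: 3.67089; II: 44.7633; III: 88.11; IV: 13.17.
Overall E[X²] = 0.2·3.67089 + 0.3·44.7633 + 0.2·88.11 + 0.3·13.17 = 35.7362.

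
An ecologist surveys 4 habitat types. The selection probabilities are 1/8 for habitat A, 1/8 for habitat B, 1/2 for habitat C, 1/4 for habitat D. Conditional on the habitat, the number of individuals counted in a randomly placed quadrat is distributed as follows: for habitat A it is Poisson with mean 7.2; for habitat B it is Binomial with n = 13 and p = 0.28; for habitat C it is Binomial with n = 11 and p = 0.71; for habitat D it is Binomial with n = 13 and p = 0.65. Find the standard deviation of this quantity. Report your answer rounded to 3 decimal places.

Per component, A: μ=7.2, E[X²]=59.04; B: μ=3.64, E[X²]=15.8704; C: μ=7.81, E[X²]=63.261; D: μ=8.45, E[X²]=74.36.
E[X] = 0.125·7.2 + 0.125·3.64 + 0.5·7.81 + 0.25·8.45 = 7.3725.
E[X²] = 0.125·59.04 + 0.125·15.8704 + 0.5·63.261 + 0.25·74.36 = 59.5843.
Var(X) = E[X²] − (E[X])² = 59.5843 − 54.3538 = 5.23054.
SD(X) = √5.23054 = 2.28704.

2.287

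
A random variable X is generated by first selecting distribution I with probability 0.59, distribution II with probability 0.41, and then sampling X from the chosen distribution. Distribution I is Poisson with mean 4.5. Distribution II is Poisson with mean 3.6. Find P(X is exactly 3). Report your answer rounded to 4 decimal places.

Conditional on each component, P(X = 3): I: 0.168718; II: 0.212469.
By total probability, P(X = 3) = 0.59·0.168718 + 0.41·0.212469 = 0.186656.

0.1867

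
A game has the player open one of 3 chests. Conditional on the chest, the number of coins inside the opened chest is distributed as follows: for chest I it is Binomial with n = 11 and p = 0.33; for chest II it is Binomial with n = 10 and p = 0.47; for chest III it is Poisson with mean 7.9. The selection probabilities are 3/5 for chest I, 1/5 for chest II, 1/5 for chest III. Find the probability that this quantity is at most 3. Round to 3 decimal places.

0.343

Conditional on each chest, P(X ≤ 3): I: 0.482118; II: 0.225501; III: 0.0453338.
By total probability, P(X ≤ 3) = 0.6·0.482118 + 0.2·0.225501 + 0.2·0.0453338 = 0.343438.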